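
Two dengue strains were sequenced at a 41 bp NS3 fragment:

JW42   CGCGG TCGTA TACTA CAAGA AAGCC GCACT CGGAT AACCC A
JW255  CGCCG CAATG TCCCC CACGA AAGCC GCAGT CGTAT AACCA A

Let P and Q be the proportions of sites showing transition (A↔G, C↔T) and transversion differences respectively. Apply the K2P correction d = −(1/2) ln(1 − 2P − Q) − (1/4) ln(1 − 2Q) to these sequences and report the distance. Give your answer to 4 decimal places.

0.3710

Differing sites — 4:G/C (Tv); 6:T/C (Ti); 7:C/A (Tv); 8:G/A (Ti); 10:A/G (Ti); 12:A/C (Tv); 14:T/C (Ti); 15:A/C (Tv); 18:A/C (Tv); 29:C/G (Tv); 33:G/T (Tv); 40:C/A (Tv).
Of the 12 differences, 4 transitions and 8 transversions over 41 sites: P = 4/41 = 0.097561, Q = 8/41 = 0.195122.
d = −0.5·ln(0.609756) − 0.25·ln(0.609756) = −0.5·(-0.494696) − 0.25·(-0.494696) = 0.3710.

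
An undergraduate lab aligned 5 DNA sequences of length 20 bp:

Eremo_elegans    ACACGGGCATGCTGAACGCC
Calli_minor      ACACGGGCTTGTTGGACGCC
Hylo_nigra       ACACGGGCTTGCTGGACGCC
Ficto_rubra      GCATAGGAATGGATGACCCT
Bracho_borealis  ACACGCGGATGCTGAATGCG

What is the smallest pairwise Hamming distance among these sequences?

1

Pairwise Hamming distances:
  Eremo_elegans vs Calli_minor: 3
  Eremo_elegans vs Hylo_nigra: 2
  Eremo_elegans vs Ficto_rubra: 10
  Eremo_elegans vs Bracho_borealis: 4
  Calli_minor vs Hylo_nigra: 1
  Calli_minor vs Ficto_rubra: 10
  Calli_minor vs Bracho_borealis: 7
  Hylo_nigra vs Ficto_rubra: 10
  Hylo_nigra vs Bracho_borealis: 6
  Ficto_rubra vs Bracho_borealis: 12
The smallest is 1, between Calli_minor and Hylo_nigra.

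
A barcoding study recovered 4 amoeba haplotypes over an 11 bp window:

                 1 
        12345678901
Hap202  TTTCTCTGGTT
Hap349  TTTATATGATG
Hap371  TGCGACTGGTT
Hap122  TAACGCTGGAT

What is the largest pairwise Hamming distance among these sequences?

Pairwise Hamming distances:
  Hap202 vs Hap349: 4
  Hap202 vs Hap371: 4
  Hap202 vs Hap122: 4
  Hap349 vs Hap371: 7
  Hap349 vs Hap122: 8
  Hap371 vs Hap122: 5
The largest is 8, between Hap349 and Hap122.

8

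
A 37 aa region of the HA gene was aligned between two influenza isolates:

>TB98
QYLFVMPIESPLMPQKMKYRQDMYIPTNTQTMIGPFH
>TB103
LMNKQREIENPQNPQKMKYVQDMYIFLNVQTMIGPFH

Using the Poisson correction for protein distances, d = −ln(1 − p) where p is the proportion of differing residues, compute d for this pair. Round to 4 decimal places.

0.4754

The sequences differ at positions 1 (Q/L), 2 (Y/M), 3 (L/N), 4 (F/K), 5 (V/Q), 6 (M/R), 7 (P/E), 10 (S/N), 12 (L/Q), 13 (M/N), 20 (R/V), 26 (P/F), 27 (T/L), 29 (T/V).
p = 14/37 = 0.378378.
d = −ln(1 − 0.378378) = −ln(0.621622) = 0.4754.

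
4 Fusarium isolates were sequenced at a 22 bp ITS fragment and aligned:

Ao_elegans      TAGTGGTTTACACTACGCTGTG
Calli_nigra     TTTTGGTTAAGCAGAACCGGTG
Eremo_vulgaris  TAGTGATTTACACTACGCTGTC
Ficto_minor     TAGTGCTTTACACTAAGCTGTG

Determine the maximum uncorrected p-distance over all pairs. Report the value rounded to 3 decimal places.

0.545

Pairwise Hamming distances:
  Ao_elegans vs Calli_nigra: 10
  Ao_elegans vs Eremo_vulgaris: 2
  Ao_elegans vs Ficto_minor: 2
  Calli_nigra vs Eremo_vulgaris: 12
  Calli_nigra vs Ficto_minor: 10
  Eremo_vulgaris vs Ficto_minor: 3
The largest is 12 mismatches, between Calli_nigra and Eremo_vulgaris; p = 12/22 = 0.545.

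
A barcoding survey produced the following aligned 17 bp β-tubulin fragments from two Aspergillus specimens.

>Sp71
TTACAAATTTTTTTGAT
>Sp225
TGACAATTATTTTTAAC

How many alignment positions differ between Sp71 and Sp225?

5

Mismatches occur at site 2 (T↔G), site 7 (A↔T), site 9 (T↔A), site 15 (G↔A), site 17 (T↔C).
That gives 5 mismatches out of 17 aligned sites, so the Hamming distance is 5.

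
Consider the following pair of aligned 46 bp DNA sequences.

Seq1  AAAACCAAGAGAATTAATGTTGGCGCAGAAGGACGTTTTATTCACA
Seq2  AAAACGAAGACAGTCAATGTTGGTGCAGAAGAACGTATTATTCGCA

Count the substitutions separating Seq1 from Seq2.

Mismatches occur at site 6 (C↔G), site 11 (G↔C), site 13 (A↔G), site 15 (T↔C), site 24 (C↔T), site 32 (G↔A), site 37 (T↔A), site 44 (A↔G).
That gives 8 mismatches out of 46 aligned sites, so the Hamming distance is 8.

8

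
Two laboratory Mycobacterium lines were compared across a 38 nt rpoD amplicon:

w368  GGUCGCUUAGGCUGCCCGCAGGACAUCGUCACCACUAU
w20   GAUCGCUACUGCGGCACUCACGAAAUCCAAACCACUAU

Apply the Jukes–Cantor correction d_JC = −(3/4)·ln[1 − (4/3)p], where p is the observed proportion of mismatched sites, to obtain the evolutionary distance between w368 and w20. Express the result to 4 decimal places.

0.4099

The sequences differ at positions 2 (G/A), 8 (U/A), 9 (A/C), 10 (G/U), 13 (U/G), 16 (C/A), 18 (G/U), 21 (G/C), 24 (C/A), 28 (G/C), 29 (U/A), 30 (C/A).
p = 12/38 = 0.315789.
d = −0.75 · ln(1 − (4/3)·0.315789) = −0.75 · ln(0.578948) = −0.75 · (-0.546543) = 0.4099.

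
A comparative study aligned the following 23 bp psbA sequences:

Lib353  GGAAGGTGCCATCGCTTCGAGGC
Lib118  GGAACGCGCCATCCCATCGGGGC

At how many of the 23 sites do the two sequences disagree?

Mismatches occur at site 5 (G↔C), site 7 (T↔C), site 14 (G↔C), site 16 (T↔A), site 20 (A↔G).
That gives 5 mismatches out of 23 aligned sites, so the Hamming distance is 5.

5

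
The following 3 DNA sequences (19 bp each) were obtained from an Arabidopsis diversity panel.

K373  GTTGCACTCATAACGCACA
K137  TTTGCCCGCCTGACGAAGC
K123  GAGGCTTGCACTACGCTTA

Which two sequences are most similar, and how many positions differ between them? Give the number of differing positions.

8

Pairwise Hamming distances:
  K373 vs K137: 8
  K373 vs K123: 9
  K137 vs K123: 12
The smallest is 8, between K373 and K137.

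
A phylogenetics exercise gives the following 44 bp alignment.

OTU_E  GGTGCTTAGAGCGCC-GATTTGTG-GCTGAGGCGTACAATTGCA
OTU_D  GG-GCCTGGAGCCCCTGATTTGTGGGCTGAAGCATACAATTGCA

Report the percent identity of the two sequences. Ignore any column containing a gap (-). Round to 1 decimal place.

87.8%

Excluding the 3 gap columns leaves 41 comparable sites.
The sequences differ at positions 6 (T/C), 8 (A/G), 13 (G/C), 31 (G/A), 34 (G/A).
36 of the 41 comparable sites match, so the percent identity is 36/41 × 100 = 87.8%.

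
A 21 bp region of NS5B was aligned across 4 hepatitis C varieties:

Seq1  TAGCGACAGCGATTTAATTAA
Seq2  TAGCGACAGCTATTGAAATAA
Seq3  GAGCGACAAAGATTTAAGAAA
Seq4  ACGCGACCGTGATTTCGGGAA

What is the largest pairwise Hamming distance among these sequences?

Pairwise Hamming distances:
  Seq1 vs Seq2: 3
  Seq1 vs Seq3: 5
  Seq1 vs Seq4: 8
  Seq2 vs Seq3: 7
  Seq2 vs Seq4: 10
  Seq3 vs Seq4: 8
The largest is 10, between Seq2 and Seq4.

10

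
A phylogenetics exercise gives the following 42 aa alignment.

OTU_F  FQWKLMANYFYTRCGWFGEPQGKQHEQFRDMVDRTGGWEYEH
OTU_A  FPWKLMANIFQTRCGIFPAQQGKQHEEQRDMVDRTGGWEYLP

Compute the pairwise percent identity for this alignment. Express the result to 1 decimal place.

The sequences differ at positions 2 (Q/P), 9 (Y/I), 11 (Y/Q), 16 (W/I), 18 (G/P), 19 (E/A), 20 (P/Q), 27 (Q/E), 28 (F/Q), 41 (E/L), 42 (H/P).
31 of the 42 sites match, so the percent identity is 31/42 × 100 = 73.8%.

73.8%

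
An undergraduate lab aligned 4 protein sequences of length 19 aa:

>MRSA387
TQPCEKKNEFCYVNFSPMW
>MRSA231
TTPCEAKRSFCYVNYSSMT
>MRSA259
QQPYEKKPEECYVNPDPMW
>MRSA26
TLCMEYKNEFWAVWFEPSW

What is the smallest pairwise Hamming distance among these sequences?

Pairwise Hamming distances:
  MRSA387 vs MRSA231: 7
  MRSA387 vs MRSA259: 6
  MRSA387 vs MRSA26: 9
  MRSA231 vs MRSA259: 11
  MRSA231 vs MRSA26: 14
  MRSA259 vs MRSA26: 13
The smallest is 6, between MRSA387 and MRSA259.

6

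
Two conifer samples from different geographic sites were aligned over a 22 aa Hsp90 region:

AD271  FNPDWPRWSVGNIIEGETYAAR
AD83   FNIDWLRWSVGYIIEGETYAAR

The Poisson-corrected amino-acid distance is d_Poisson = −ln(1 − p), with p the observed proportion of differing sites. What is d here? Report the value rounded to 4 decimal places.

The sequences differ at positions 3 (P/I), 6 (P/L), 12 (N/Y).
p = 3/22 = 0.136364.
d = −ln(1 − 0.136364) = −ln(0.863636) = 0.1466.

0.1466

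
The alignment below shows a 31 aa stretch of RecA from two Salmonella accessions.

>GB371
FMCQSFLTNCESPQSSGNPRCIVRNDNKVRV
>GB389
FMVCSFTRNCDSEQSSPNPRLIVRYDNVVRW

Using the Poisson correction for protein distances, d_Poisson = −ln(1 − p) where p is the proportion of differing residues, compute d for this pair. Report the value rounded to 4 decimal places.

0.4383

The sequences differ at positions 3 (C/V), 4 (Q/C), 7 (L/T), 8 (T/R), 11 (E/D), 13 (P/E), 17 (G/P), 21 (C/L), 25 (N/Y), 28 (K/V), 31 (V/W).
p = 11/31 = 0.354839.
d = −ln(1 − 0.354839) = −ln(0.645161) = 0.4383.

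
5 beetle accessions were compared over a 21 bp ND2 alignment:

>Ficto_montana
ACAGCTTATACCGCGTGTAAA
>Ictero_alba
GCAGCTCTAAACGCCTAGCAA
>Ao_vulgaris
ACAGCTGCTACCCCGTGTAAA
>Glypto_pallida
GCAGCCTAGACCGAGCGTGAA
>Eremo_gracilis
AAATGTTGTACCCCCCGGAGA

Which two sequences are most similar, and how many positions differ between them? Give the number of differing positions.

Pairwise Hamming distances:
  Ficto_montana vs Ictero_alba: 9
  Ficto_montana vs Ao_vulgaris: 3
  Ficto_montana vs Glypto_pallida: 6
  Ficto_montana vs Eremo_gracilis: 9
  Ictero_alba vs Ao_vulgaris: 10
  Ictero_alba vs Glypto_pallida: 11
  Ictero_alba vs Eremo_gracilis: 13
  Ao_vulgaris vs Glypto_pallida: 9
  Ao_vulgaris vs Eremo_gracilis: 9
  Glypto_pallida vs Eremo_gracilis: 13
The smallest is 3, between Ficto_montana and Ao_vulgaris.

3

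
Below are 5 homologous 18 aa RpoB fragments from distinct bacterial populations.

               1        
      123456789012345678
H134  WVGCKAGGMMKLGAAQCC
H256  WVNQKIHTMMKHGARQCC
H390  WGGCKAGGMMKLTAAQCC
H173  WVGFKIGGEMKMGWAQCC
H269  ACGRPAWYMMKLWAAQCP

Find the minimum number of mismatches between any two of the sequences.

Pairwise Hamming distances:
  H134 vs H256: 7
  H134 vs H390: 2
  H134 vs H173: 5
  H134 vs H269: 8
  H256 vs H390: 9
  H256 vs H173: 8
  H256 vs H269: 12
  H390 vs H173: 7
  H390 vs H269: 8
  H173 vs H269: 12
The smallest is 2, between H134 and H390.

2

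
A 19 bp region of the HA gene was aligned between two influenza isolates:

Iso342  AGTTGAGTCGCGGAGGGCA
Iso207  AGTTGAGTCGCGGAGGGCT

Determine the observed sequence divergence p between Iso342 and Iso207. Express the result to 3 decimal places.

0.053

The sequences differ at position 19 (A/T).
There are 1 differences over 19 sites, so p = 1/19 = 0.053.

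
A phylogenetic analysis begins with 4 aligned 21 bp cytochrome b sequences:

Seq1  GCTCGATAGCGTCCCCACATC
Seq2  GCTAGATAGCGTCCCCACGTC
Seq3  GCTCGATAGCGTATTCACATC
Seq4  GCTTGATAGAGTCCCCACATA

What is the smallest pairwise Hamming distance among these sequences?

2

Pairwise Hamming distances:
  Seq1 vs Seq2: 2
  Seq1 vs Seq3: 3
  Seq1 vs Seq4: 3
  Seq2 vs Seq3: 5
  Seq2 vs Seq4: 4
  Seq3 vs Seq4: 6
The smallest is 2, between Seq1 and Seq2.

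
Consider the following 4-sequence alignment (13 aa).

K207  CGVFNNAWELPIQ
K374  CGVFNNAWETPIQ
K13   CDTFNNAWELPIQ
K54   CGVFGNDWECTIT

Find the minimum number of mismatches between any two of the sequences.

1

Pairwise Hamming distances:
  K207 vs K374: 1
  K207 vs K13: 2
  K207 vs K54: 5
  K374 vs K13: 3
  K374 vs K54: 5
  K13 vs K54: 7
The smallest is 1, between K207 and K374.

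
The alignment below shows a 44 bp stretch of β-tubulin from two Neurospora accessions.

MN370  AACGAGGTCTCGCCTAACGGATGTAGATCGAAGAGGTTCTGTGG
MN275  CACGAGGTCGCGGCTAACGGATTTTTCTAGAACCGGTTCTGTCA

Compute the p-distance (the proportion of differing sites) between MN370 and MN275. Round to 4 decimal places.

0.2727

Mismatches occur at site 1 (A→C), site 10 (T→G), site 13 (C→G), site 23 (G→T), site 25 (A→T), site 26 (G→T), site 27 (A→C), site 29 (C→A), site 33 (G→C), site 34 (A→C), site 43 (G→C), site 44 (G→A).
There are 12 differences over 44 sites, so p = 12/44 = 0.2727.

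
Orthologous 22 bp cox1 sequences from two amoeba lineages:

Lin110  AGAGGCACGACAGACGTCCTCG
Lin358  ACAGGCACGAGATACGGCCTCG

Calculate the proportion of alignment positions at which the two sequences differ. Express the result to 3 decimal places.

0.182

Differing sites — 2:G/C; 11:C/G; 13:G/T; 17:T/G.
There are 4 differences over 22 sites, so p = 4/22 = 0.182.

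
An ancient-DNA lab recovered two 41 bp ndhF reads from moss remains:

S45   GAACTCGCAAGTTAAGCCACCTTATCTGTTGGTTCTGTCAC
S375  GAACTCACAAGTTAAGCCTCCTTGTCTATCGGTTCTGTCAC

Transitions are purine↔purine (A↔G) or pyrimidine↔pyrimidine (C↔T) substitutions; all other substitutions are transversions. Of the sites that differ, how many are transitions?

4

Mismatches occur at site 7 (G/A, transition), site 19 (A/T, transversion), site 24 (A/G, transition), site 28 (G/A, transition), site 30 (T/C, transition).
Of the 5 differences, 4 transitions and 1 transversion, so the answer is 4.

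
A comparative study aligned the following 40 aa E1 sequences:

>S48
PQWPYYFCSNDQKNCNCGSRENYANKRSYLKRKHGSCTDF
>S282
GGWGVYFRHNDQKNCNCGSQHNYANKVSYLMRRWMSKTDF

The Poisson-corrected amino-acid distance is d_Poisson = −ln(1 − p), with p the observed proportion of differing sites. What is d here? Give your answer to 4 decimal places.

The sequences differ at positions 1 (P/G), 2 (Q/G), 4 (P/G), 5 (Y/V), 8 (C/R), 9 (S/H), 20 (R/Q), 21 (E/H), 27 (R/V), 31 (K/M), 33 (K/R), 34 (H/W), 35 (G/M), 37 (C/K).
p = 14/40 = 0.350000.
d = −ln(1 − 0.350000) = −ln(0.650000) = 0.4308.

0.4308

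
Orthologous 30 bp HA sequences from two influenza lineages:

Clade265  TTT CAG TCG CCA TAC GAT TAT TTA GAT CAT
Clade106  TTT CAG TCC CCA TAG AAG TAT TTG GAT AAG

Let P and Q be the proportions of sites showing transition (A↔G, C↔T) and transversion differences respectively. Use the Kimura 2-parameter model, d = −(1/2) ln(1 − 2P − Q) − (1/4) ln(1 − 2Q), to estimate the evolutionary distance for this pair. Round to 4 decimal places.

The sequences differ at positions 9 (G/C, transversion), 15 (C/G, transversion), 16 (G/A, transition), 18 (T/G, transversion), 24 (A/G, transition), 28 (C/A, transversion), 30 (T/G, transversion).
Of the 7 differences, 2 transitions and 5 transversions over 30 sites: P = 2/30 = 0.066667, Q = 5/30 = 0.166667.
d = −0.5·ln(0.699999) − 0.25·ln(0.666666) = −0.5·(-0.356676) − 0.25·(-0.405466) = 0.2797.

0.2797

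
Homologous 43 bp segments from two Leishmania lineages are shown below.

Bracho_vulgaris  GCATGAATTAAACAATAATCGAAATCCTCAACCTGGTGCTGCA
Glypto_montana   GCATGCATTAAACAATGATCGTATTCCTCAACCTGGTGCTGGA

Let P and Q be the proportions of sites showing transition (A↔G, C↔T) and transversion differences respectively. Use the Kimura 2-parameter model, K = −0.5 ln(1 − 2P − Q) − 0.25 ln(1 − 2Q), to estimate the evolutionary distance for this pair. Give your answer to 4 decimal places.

0.1266

Differing sites — 6:A/C (Tv); 17:A/G (Ti); 22:A/T (Tv); 24:A/T (Tv); 42:C/G (Tv).
Of the 5 differences, 1 transition and 4 transversions over 43 sites: P = 1/43 = 0.023256, Q = 4/43 = 0.093023.
d = −0.5·ln(0.860465) − 0.25·ln(0.813954) = −0.5·(-0.150282) − 0.25·(-0.205851) = 0.1266.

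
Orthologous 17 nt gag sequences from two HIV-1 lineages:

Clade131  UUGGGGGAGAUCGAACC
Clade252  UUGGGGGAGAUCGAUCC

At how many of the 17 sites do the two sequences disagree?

Differing sites — 15:A/U.
That gives 1 mismatch out of 17 aligned sites, so the Hamming distance is 1.

1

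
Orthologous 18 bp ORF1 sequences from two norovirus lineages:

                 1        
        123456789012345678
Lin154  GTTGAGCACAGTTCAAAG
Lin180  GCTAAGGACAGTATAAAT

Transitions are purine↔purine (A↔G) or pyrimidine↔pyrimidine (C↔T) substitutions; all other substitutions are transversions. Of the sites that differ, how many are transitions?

Differing sites — 2:T/C (Ti); 4:G/A (Ti); 7:C/G (Tv); 13:T/A (Tv); 14:C/T (Ti); 18:G/T (Tv).
Of the 6 differences, 3 transitions and 3 transversions, so the answer is 3.

3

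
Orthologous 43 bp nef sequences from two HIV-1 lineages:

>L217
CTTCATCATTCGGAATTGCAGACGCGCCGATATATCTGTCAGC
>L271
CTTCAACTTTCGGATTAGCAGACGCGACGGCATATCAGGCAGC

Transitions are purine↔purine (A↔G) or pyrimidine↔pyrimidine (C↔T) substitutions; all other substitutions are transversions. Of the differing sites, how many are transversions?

7

Mismatches occur at site 6 (T/A, transversion), site 8 (A/T, transversion), site 15 (A/T, transversion), site 17 (T/A, transversion), site 27 (C/A, transversion), site 30 (A/G, transition), site 31 (T/C, transition), site 37 (T/A, transversion), site 39 (T/G, transversion).
Of the 9 differences, 2 transitions and 7 transversions, so the answer is 7.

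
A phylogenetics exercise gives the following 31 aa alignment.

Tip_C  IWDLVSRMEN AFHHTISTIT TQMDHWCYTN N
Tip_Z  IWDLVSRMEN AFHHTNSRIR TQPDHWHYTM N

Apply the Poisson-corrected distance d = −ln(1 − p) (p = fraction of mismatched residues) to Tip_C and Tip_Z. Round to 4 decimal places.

The sequences differ at positions 16 (I/N), 18 (T/R), 20 (T/R), 23 (M/P), 27 (C/H), 30 (N/M).
p = 6/31 = 0.193548.
d = −ln(1 − 0.193548) = −ln(0.806452) = 0.2151.

0.2151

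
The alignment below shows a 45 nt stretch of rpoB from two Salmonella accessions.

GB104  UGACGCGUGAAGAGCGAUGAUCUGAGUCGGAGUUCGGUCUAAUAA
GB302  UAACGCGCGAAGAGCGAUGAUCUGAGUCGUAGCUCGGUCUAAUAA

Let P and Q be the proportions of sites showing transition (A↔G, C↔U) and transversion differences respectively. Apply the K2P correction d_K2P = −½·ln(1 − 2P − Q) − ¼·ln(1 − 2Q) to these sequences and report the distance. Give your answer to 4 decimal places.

Mismatches occur at site 2 (G→A, transition), site 8 (U→C, transition), site 30 (G→U, transversion), site 33 (U→C, transition).
Of the 4 differences, 3 transitions and 1 transversion over 45 sites: P = 3/45 = 0.066667, Q = 1/45 = 0.022222.
d = −0.5·ln(0.844444) − 0.25·ln(0.955556) = −0.5·(-0.169077) − 0.25·(-0.045462) = 0.0959.

0.0959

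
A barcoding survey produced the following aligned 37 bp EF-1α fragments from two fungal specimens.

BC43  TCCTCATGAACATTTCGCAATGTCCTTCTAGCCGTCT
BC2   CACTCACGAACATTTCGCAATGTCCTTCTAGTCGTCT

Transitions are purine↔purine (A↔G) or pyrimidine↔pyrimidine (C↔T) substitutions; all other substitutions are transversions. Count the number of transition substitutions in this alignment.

3

The sequences differ at positions 1 (T/C, transition), 2 (C/A, transversion), 7 (T/C, transition), 32 (C/T, transition).
Of the 4 differences, 3 transitions and 1 transversion, so the answer is 3.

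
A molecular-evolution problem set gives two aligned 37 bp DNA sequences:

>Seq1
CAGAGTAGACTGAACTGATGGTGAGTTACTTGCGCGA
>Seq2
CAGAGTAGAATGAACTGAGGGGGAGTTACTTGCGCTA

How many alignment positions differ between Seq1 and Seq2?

Mismatches occur at site 10 (C/A), site 19 (T/G), site 22 (T/G), site 36 (G/T).
That gives 4 mismatches out of 37 aligned sites, so the Hamming distance is 4.

4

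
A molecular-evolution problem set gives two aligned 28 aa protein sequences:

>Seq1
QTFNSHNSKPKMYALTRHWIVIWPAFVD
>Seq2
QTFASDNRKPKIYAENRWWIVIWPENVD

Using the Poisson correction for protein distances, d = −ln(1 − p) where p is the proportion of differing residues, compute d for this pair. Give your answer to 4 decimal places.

0.3878

Mismatches occur at site 4 (N/A), site 6 (H/D), site 8 (S/R), site 12 (M/I), site 15 (L/E), site 16 (T/N), site 18 (H/W), site 25 (A/E), site 26 (F/N).
p = 9/28 = 0.321429.
d = −ln(1 − 0.321429) = −ln(0.678571) = 0.3878.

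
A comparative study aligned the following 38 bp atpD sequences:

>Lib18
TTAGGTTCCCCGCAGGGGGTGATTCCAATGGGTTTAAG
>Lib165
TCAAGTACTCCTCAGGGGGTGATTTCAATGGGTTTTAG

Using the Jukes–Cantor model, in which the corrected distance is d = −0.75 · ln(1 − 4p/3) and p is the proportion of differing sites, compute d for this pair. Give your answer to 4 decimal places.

0.2114

The sequences differ at positions 2 (T/C), 4 (G/A), 7 (T/A), 9 (C/T), 12 (G/T), 25 (C/T), 36 (A/T).
p = 7/38 = 0.184211.
d = −0.75 · ln(1 − (4/3)·0.184211) = −0.75 · ln(0.754385) = −0.75 · (-0.281852) = 0.2114.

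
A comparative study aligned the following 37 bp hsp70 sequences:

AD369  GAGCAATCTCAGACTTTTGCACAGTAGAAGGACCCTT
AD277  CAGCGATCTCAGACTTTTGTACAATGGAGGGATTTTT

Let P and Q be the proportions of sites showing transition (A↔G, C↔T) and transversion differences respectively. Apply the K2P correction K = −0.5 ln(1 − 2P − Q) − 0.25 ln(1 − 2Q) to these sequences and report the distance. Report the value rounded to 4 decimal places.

Mismatches occur at site 1 (G↔C, transversion), site 5 (A↔G, transition), site 20 (C↔T, transition), site 24 (G↔A, transition), site 26 (A↔G, transition), site 29 (A↔G, transition), site 33 (C↔T, transition), site 34 (C↔T, transition), site 35 (C↔T, transition).
Of the 9 differences, 8 transitions and 1 transversion over 37 sites: P = 8/37 = 0.216216, Q = 1/37 = 0.027027.
d = −0.5·ln(0.540541) − 0.25·ln(0.945946) = −0.5·(-0.615185) − 0.25·(-0.055570) = 0.3215.

0.3215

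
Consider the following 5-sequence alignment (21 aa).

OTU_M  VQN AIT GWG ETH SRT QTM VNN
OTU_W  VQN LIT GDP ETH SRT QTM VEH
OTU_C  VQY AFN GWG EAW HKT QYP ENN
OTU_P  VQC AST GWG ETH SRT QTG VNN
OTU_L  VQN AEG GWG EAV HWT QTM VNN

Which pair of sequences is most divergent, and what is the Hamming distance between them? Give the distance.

15

Pairwise Hamming distances:
  OTU_M vs OTU_W: 5
  OTU_M vs OTU_C: 10
  OTU_M vs OTU_P: 3
  OTU_M vs OTU_L: 6
  OTU_W vs OTU_C: 15
  OTU_W vs OTU_P: 8
  OTU_W vs OTU_L: 11
  OTU_C vs OTU_P: 10
  OTU_C vs OTU_L: 8
  OTU_P vs OTU_L: 8
The largest is 15, between OTU_W and OTU_C.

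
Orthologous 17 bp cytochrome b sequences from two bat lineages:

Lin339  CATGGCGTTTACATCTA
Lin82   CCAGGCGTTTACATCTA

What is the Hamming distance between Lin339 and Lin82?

The sequences differ at positions 2 (A/C), 3 (T/A).
That gives 2 mismatches out of 17 aligned sites, so the Hamming distance is 2.

2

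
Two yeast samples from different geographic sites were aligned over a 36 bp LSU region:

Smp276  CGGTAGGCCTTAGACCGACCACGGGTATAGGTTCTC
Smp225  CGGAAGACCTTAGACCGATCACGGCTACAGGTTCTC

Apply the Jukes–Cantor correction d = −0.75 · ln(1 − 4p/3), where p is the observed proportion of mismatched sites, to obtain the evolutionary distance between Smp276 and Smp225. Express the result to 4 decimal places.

The sequences differ at positions 4 (T/A), 7 (G/A), 19 (C/T), 25 (G/C), 28 (T/C).
p = 5/36 = 0.138889.
d = −0.75 · ln(1 − (4/3)·0.138889) = −0.75 · ln(0.814815) = −0.75 · (-0.204794) = 0.1536.

0.1536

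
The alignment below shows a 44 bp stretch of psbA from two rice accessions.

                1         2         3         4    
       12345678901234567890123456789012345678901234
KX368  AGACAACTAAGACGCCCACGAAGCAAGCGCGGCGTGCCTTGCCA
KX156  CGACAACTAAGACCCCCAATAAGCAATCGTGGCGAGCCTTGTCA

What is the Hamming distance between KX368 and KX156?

Differing sites — 1:A/C; 14:G/C; 19:C/A; 20:G/T; 27:G/T; 30:C/T; 35:T/A; 42:C/T.
That gives 8 mismatches out of 44 aligned sites, so the Hamming distance is 8.

8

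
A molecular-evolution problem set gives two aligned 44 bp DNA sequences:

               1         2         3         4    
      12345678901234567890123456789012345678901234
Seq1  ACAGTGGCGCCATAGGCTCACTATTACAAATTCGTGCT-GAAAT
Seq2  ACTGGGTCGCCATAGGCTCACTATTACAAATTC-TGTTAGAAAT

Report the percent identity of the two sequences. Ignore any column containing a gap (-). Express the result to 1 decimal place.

90.5%

Excluding the 2 gap columns leaves 42 comparable sites.
The sequences differ at positions 3 (A/T), 5 (T/G), 7 (G/T), 37 (C/T).
38 of the 42 comparable sites match, so the percent identity is 38/42 × 100 = 90.5%.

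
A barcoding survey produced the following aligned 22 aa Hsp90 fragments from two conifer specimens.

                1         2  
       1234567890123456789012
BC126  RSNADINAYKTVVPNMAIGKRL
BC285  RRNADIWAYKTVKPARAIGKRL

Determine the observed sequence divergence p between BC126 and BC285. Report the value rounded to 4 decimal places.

Differing sites — 2:S/R; 7:N/W; 13:V/K; 15:N/A; 16:M/R.
There are 5 differences over 22 sites, so p = 5/22 = 0.2273.

0.2273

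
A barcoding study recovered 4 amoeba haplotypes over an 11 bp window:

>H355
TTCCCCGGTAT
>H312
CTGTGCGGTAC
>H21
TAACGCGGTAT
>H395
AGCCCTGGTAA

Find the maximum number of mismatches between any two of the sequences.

Pairwise Hamming distances:
  H355 vs H312: 5
  H355 vs H21: 3
  H355 vs H395: 4
  H312 vs H21: 5
  H312 vs H395: 7
  H21 vs H395: 6
The largest is 7, between H312 and H395.

7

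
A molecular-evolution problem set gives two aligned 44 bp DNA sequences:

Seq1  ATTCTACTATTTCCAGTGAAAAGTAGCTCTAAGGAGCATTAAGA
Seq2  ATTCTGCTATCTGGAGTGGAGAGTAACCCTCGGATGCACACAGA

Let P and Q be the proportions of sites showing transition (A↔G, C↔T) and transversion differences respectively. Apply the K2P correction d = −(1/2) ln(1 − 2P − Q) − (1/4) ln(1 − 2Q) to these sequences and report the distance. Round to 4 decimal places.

Mismatches occur at site 6 (A→G, transition), site 11 (T→C, transition), site 13 (C→G, transversion), site 14 (C→G, transversion), site 19 (A→G, transition), site 21 (A→G, transition), site 26 (G→A, transition), site 28 (T→C, transition), site 31 (A→C, transversion), site 32 (A→G, transition), site 34 (G→A, transition), site 35 (A→T, transversion), site 39 (T→C, transition), site 40 (T→A, transversion), site 41 (A→C, transversion).
Of the 15 differences, 9 transitions and 6 transversions over 44 sites: P = 9/44 = 0.204545, Q = 6/44 = 0.136364.
d = −0.5·ln(0.454546) − 0.25·ln(0.727272) = −0.5·(-0.788456) − 0.25·(-0.318455) = 0.4738.

0.4738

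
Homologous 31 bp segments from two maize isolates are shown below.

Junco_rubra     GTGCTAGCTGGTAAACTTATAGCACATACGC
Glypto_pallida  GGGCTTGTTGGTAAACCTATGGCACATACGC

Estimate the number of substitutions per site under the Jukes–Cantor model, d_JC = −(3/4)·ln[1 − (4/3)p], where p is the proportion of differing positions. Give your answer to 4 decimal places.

0.1816

Mismatches occur at site 2 (T/G), site 6 (A/T), site 8 (C/T), site 17 (T/C), site 21 (A/G).
p = 5/31 = 0.161290.
d = −0.75 · ln(1 − (4/3)·0.161290) = −0.75 · ln(0.784947) = −0.75 · (-0.242139) = 0.1816.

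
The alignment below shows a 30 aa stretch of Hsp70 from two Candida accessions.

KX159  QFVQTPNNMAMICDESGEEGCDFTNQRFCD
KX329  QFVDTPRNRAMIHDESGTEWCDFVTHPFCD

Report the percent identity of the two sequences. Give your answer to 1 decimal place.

66.7%

Differing sites — 4:Q/D; 7:N/R; 9:M/R; 13:C/H; 18:E/T; 20:G/W; 24:T/V; 25:N/T; 26:Q/H; 27:R/P.
20 of the 30 sites match, so the percent identity is 20/30 × 100 = 66.7%.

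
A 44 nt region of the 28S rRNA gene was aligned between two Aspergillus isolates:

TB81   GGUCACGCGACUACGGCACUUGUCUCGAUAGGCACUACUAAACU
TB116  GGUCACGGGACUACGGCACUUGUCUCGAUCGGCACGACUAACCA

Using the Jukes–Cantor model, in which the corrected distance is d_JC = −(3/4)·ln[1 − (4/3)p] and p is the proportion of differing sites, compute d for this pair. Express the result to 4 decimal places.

Differing sites — 8:C/G; 30:A/C; 36:U/G; 42:A/C; 44:U/A.
p = 5/44 = 0.113636.
d = −0.75 · ln(1 − (4/3)·0.113636) = −0.75 · ln(0.848485) = −0.75 · (-0.164303) = 0.1232.

0.1232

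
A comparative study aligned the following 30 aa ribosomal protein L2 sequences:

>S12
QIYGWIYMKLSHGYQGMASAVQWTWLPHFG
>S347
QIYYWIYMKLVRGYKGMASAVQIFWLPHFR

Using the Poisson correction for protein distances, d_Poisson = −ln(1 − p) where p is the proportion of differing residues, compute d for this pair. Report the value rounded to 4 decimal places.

Differing sites — 4:G/Y; 11:S/V; 12:H/R; 15:Q/K; 23:W/I; 24:T/F; 30:G/R.
p = 7/30 = 0.233333.
d = −ln(1 − 0.233333) = −ln(0.766667) = 0.2657.

0.2657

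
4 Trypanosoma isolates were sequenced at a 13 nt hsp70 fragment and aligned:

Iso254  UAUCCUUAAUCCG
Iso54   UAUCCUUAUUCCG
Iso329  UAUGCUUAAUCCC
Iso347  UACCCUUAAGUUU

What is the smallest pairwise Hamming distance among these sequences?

Pairwise Hamming distances:
  Iso254 vs Iso54: 1
  Iso254 vs Iso329: 2
  Iso254 vs Iso347: 5
  Iso54 vs Iso329: 3
  Iso54 vs Iso347: 6
  Iso329 vs Iso347: 6
The smallest is 1, between Iso254 and Iso54.

1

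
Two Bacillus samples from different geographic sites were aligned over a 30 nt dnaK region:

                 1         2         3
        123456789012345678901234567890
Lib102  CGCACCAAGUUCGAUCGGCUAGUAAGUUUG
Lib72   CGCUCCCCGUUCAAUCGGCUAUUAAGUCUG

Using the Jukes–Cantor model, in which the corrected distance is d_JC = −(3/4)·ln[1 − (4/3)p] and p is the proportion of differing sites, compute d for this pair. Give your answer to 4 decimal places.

0.2326

The sequences differ at positions 4 (A/U), 7 (A/C), 8 (A/C), 13 (G/A), 22 (G/U), 28 (U/C).
p = 6/30 = 0.200000.
d = −0.75 · ln(1 − (4/3)·0.200000) = −0.75 · ln(0.733333) = −0.75 · (-0.310155) = 0.2326.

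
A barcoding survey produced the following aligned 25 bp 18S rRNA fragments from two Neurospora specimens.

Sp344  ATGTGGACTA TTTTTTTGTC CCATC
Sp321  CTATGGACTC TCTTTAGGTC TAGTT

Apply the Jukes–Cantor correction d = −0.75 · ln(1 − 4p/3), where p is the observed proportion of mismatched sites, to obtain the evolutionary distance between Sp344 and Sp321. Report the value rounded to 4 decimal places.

0.5716

Mismatches occur at site 1 (A/C), site 3 (G/A), site 10 (A/C), site 12 (T/C), site 16 (T/A), site 17 (T/G), site 21 (C/T), site 22 (C/A), site 23 (A/G), site 25 (C/T).
p = 10/25 = 0.400000.
d = −0.75 · ln(1 − (4/3)·0.400000) = −0.75 · ln(0.466667) = −0.75 · (-0.762139) = 0.5716.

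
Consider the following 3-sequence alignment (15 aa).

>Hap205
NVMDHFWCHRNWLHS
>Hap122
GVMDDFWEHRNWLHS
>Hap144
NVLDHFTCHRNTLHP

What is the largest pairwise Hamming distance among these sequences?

7

Pairwise Hamming distances:
  Hap205 vs Hap122: 3
  Hap205 vs Hap144: 4
  Hap122 vs Hap144: 7
The largest is 7, between Hap122 and Hap144.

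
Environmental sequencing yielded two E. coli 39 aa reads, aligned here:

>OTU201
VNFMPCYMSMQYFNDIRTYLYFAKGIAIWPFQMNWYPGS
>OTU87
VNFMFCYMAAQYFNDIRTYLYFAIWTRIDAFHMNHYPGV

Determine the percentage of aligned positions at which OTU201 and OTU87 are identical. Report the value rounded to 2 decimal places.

69.23%

Differing sites — 5:P/F; 9:S/A; 10:M/A; 24:K/I; 25:G/W; 26:I/T; 27:A/R; 29:W/D; 30:P/A; 32:Q/H; 35:W/H; 39:S/V.
27 of the 39 sites match, so the percent identity is 27/39 × 100 = 69.23%.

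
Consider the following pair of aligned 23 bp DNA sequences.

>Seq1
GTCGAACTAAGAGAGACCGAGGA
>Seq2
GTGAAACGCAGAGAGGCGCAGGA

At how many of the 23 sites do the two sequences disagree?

The sequences differ at positions 3 (C/G), 4 (G/A), 8 (T/G), 9 (A/C), 16 (A/G), 18 (C/G), 19 (G/C).
That gives 7 mismatches out of 23 aligned sites, so the Hamming distance is 7.

7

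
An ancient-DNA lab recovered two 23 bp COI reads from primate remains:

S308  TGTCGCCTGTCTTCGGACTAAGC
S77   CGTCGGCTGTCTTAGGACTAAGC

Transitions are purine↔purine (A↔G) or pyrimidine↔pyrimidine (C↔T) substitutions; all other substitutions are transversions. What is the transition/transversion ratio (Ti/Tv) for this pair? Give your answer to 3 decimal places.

The sequences differ at positions 1 (T/C, transition), 6 (C/G, transversion), 14 (C/A, transversion).
Of the 3 differences, 1 transition and 2 transversions, so Ti/Tv = 1/2 = 0.500.

0.500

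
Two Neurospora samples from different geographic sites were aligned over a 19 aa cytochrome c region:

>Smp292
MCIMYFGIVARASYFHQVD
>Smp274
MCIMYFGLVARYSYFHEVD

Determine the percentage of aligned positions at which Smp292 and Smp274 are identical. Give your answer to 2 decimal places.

84.21%

Mismatches occur at site 8 (I/L), site 12 (A/Y), site 17 (Q/E).
16 of the 19 sites match, so the percent identity is 16/19 × 100 = 84.21%.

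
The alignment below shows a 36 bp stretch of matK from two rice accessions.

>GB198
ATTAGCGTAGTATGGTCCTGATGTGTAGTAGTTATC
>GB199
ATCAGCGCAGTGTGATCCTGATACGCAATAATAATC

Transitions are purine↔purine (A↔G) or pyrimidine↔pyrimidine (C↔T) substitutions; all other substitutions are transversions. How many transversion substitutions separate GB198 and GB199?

1

Mismatches occur at site 3 (T↔C, transition), site 8 (T↔C, transition), site 12 (A↔G, transition), site 15 (G↔A, transition), site 23 (G↔A, transition), site 24 (T↔C, transition), site 26 (T↔C, transition), site 28 (G↔A, transition), site 31 (G↔A, transition), site 33 (T↔A, transversion).
Of the 10 differences, 9 transitions and 1 transversion, so the answer is 1.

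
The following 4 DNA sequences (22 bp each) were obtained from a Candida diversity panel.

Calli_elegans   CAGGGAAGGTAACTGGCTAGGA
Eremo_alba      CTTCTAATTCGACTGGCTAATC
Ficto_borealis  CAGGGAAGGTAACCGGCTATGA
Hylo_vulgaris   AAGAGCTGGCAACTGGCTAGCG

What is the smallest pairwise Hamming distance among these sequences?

2

Pairwise Hamming distances:
  Calli_elegans vs Eremo_alba: 11
  Calli_elegans vs Ficto_borealis: 2
  Calli_elegans vs Hylo_vulgaris: 7
  Eremo_alba vs Ficto_borealis: 12
  Eremo_alba vs Hylo_vulgaris: 13
  Ficto_borealis vs Hylo_vulgaris: 9
The smallest is 2, between Calli_elegans and Ficto_borealis.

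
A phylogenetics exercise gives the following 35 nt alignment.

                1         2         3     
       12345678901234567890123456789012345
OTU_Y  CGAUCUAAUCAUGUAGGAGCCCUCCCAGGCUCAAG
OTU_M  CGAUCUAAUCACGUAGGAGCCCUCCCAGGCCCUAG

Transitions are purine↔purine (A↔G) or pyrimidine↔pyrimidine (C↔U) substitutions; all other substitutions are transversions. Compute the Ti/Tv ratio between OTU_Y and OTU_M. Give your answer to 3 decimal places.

2.000

The sequences differ at positions 12 (U/C, transition), 31 (U/C, transition), 33 (A/U, transversion).
Of the 3 differences, 2 transitions and 1 transversion, so Ti/Tv = 2/1 = 2.000.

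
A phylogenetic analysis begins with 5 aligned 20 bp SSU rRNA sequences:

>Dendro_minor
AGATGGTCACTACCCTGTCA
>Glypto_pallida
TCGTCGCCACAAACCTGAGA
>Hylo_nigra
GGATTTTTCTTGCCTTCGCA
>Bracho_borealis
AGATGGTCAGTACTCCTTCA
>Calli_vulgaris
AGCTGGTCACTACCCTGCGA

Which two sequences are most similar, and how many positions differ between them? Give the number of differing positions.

3

Pairwise Hamming distances:
  Dendro_minor vs Glypto_pallida: 9
  Dendro_minor vs Hylo_nigra: 10
  Dendro_minor vs Bracho_borealis: 4
  Dendro_minor vs Calli_vulgaris: 3
  Glypto_pallida vs Hylo_nigra: 16
  Glypto_pallida vs Bracho_borealis: 13
  Glypto_pallida vs Calli_vulgaris: 8
  Hylo_nigra vs Bracho_borealis: 12
  Hylo_nigra vs Calli_vulgaris: 12
  Bracho_borealis vs Calli_vulgaris: 7
The smallest is 3, between Dendro_minor and Calli_vulgaris.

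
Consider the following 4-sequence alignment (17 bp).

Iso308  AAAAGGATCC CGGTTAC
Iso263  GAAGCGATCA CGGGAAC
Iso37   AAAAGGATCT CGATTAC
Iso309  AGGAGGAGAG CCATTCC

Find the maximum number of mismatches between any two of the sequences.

Pairwise Hamming distances:
  Iso308 vs Iso263: 6
  Iso308 vs Iso37: 2
  Iso308 vs Iso309: 8
  Iso263 vs Iso37: 7
  Iso263 vs Iso309: 13
  Iso37 vs Iso309: 7
The largest is 13, between Iso263 and Iso309.

13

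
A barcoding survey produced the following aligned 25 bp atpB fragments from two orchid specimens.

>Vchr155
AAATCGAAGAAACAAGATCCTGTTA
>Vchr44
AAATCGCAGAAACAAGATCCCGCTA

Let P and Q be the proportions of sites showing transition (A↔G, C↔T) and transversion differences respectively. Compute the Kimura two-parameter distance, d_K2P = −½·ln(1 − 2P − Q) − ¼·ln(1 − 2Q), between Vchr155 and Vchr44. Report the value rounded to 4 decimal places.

0.1324

Mismatches occur at site 7 (A→C, transversion), site 21 (T→C, transition), site 23 (T→C, transition).
Of the 3 differences, 2 transitions and 1 transversion over 25 sites: P = 2/25 = 0.080000, Q = 1/25 = 0.040000.
d = −0.5·ln(0.800000) − 0.25·ln(0.920000) = −0.5·(-0.223144) − 0.25·(-0.083382) = 0.1324.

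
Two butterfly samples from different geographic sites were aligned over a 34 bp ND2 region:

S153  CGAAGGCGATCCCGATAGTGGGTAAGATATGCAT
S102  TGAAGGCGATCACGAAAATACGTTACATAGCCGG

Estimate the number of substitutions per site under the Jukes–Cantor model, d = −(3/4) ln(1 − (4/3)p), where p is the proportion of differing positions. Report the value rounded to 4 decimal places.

Mismatches occur at site 1 (C→T), site 12 (C→A), site 16 (T→A), site 18 (G→A), site 20 (G→A), site 21 (G→C), site 24 (A→T), site 26 (G→C), site 30 (T→G), site 31 (G→C), site 33 (A→G), site 34 (T→G).
p = 12/34 = 0.352941.
d = −0.75 · ln(1 − (4/3)·0.352941) = −0.75 · ln(0.529412) = −0.75 · (-0.635988) = 0.4770.

0.4770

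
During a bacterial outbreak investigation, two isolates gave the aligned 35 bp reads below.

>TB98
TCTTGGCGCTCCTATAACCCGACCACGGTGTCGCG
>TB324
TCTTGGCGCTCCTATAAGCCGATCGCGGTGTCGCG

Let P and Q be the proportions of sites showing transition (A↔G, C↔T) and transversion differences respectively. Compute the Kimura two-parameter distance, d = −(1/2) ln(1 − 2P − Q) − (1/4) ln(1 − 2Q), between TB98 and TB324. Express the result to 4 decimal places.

Mismatches occur at site 18 (C→G, transversion), site 23 (C→T, transition), site 25 (A→G, transition).
Of the 3 differences, 2 transitions and 1 transversion over 35 sites: P = 2/35 = 0.057143, Q = 1/35 = 0.028571.
d = −0.5·ln(0.857143) − 0.25·ln(0.942858) = −0.5·(-0.154151) − 0.25·(-0.058840) = 0.0918.

0.0918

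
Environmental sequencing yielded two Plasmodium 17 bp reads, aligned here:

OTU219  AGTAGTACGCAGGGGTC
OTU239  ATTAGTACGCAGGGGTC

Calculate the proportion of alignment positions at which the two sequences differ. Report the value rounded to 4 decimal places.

Differing sites — 2:G/T.
There are 1 differences over 17 sites, so p = 1/17 = 0.0588.

0.0588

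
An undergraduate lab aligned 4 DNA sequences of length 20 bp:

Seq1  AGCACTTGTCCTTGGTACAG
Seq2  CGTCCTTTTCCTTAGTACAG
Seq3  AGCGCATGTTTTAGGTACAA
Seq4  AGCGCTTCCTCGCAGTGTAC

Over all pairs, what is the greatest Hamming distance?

11

Pairwise Hamming distances:
  Seq1 vs Seq2: 5
  Seq1 vs Seq3: 6
  Seq1 vs Seq4: 10
  Seq2 vs Seq3: 10
  Seq2 vs Seq4: 11
  Seq3 vs Seq4: 10
The largest is 11, between Seq2 and Seq4.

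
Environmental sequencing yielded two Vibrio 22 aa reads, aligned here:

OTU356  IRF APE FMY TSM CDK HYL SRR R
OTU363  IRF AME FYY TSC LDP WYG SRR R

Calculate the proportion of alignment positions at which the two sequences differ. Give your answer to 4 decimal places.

Mismatches occur at site 5 (P/M), site 8 (M/Y), site 12 (M/C), site 13 (C/L), site 15 (K/P), site 16 (H/W), site 18 (L/G).
There are 7 differences over 22 sites, so p = 7/22 = 0.3182.

0.3182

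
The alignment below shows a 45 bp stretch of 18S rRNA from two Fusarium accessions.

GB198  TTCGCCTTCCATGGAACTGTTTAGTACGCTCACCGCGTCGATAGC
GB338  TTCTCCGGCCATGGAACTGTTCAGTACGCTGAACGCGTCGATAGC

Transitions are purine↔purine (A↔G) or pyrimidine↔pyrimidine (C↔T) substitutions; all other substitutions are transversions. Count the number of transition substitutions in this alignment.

Mismatches occur at site 4 (G→T, transversion), site 7 (T→G, transversion), site 8 (T→G, transversion), site 22 (T→C, transition), site 31 (C→G, transversion), site 33 (C→A, transversion).
Of the 6 differences, 1 transition and 5 transversions, so the answer is 1.

1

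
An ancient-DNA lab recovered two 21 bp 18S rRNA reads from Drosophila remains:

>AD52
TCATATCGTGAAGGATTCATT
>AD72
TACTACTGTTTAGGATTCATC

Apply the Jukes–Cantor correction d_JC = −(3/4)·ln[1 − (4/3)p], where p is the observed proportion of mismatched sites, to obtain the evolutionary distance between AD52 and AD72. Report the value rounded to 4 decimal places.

The sequences differ at positions 2 (C/A), 3 (A/C), 6 (T/C), 7 (C/T), 10 (G/T), 11 (A/T), 21 (T/C).
p = 7/21 = 0.333333.
d = −0.75 · ln(1 − (4/3)·0.333333) = −0.75 · ln(0.555556) = −0.75 · (-0.587786) = 0.4408.

0.4408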